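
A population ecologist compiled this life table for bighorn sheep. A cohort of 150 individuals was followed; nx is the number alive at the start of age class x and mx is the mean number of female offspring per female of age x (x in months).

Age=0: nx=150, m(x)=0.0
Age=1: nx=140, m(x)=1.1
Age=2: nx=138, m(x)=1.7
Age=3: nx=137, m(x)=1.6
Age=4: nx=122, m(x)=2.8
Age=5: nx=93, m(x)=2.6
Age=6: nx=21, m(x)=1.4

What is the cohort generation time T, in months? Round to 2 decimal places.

lx = nx/n0 = nx/150: 1, 0.93333…, 0.92, 0.91333…, 0.81333…, 0.62, 0.14
lx·mx: 0, 1.026667…, 1.564, 1.461333…, 2.277333…, 1.612, 0.196 → R0 = 8.137333…
x·lx·mx: 0, 1.026667…, 3.128, 4.384…, 9.109333…, 8.06, 1.176 → Σ = 26.884…
T = 26.884… / 8.137333… = 3.303785… → 3.30

3.30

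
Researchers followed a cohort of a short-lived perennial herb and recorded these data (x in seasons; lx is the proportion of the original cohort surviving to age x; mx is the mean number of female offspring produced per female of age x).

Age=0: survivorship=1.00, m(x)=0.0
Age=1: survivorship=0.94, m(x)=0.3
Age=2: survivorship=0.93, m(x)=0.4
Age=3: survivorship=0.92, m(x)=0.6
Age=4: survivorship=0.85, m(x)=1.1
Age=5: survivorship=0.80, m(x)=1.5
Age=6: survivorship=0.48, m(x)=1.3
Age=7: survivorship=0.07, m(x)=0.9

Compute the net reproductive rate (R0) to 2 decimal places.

4.03

lx·mx by age: 0, 0.282, 0.372, 0.552, 0.935, 1.2, 0.624, 0.063
R0 = Σ lx·mx = 4.028 → 4.03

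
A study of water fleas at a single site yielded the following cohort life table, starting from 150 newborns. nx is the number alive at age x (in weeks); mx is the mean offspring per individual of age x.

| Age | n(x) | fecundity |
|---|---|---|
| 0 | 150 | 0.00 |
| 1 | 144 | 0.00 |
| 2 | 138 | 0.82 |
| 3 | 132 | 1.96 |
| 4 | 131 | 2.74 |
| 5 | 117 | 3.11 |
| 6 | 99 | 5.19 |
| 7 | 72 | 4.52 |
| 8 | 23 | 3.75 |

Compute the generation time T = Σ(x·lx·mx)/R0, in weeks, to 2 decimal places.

lx = nx/n0 = nx/150: 1, 0.96, 0.92, 0.88, 0.87333…, 0.78, 0.66, 0.48, 0.15333…
lx·mx: 0, 0, 0.7544, 1.7248, 2.392933…, 2.4258, 3.4254, 2.1696, 0.575… → R0 = 13.467933…
x·lx·mx: 0, 0, 1.5088, 5.1744, 9.571733…, 12.129, 20.5524, 15.1872, 4.6… → Σ = 68.723533…
T = 68.723533… / 13.467933… = 5.102753… → 5.10

5.10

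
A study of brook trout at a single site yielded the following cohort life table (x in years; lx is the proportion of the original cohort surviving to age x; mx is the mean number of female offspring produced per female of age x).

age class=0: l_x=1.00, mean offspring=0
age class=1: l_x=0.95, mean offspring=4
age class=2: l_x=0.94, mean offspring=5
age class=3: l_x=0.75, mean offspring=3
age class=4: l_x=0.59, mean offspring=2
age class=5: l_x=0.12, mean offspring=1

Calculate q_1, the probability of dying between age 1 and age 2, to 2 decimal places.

q_1 = (l_1 − l_2) / l_1 = (0.95 − 0.94) / 0.95
     = 0.01 / 0.95 = 0.010526… → 0.01

0.01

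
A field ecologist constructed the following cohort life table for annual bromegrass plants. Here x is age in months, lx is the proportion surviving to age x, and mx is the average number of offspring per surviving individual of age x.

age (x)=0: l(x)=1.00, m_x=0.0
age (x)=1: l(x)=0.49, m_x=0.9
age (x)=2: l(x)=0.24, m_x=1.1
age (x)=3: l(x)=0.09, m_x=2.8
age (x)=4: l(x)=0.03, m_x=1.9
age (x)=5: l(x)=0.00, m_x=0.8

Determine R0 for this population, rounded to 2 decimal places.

lx·mx by age: 0, 0.441, 0.264, 0.252, 0.057, 0
R0 = Σ lx·mx = 1.014 → 1.01

1.01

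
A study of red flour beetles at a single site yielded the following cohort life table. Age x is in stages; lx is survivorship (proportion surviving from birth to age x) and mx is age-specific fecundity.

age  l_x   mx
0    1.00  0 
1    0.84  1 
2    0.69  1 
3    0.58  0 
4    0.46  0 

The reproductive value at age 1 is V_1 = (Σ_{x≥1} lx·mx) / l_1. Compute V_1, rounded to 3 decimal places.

1.821

lx·mx for x ≥ 1: 0.84, 0.69, 0, 0 → sum = 1.53
V_1 = 1.53 / l_1 = 1.53 / 0.84 = 1.821429… → 1.821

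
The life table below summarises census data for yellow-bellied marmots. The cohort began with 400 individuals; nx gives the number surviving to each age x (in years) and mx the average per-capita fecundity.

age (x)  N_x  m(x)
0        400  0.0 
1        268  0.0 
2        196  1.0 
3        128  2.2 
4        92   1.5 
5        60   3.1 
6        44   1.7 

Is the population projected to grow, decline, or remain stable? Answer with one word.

growing

lx = nx/n0 = nx/400: 1, 0.67, 0.49, 0.32, 0.23, 0.15, 0.11
R0 = Σ lx·mx = 0 + 0 + 0.49 + 0.704 + 0.345 + 0.465 + 0.187 = 2.191
R0 > 1, so the population is growing.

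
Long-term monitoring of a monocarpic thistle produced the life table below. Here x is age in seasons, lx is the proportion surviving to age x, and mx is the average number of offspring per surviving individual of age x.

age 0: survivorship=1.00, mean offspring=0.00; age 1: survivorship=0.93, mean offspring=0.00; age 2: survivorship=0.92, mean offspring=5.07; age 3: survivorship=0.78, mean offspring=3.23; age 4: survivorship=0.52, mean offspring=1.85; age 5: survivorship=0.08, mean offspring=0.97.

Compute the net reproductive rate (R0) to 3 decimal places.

8.223

lx·mx by age: 0, 0, 4.6644, 2.5194, 0.962, 0.0776
R0 = Σ lx·mx = 8.2234 → 8.223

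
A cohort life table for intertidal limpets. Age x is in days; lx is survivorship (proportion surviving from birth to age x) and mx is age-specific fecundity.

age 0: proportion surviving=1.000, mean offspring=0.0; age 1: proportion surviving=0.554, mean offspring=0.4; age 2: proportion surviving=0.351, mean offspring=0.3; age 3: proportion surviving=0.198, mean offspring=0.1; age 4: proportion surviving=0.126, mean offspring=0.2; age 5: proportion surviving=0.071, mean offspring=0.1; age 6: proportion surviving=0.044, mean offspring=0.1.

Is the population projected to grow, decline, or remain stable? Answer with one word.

R0 = Σ lx·mx = 0 + 0.2216 + 0.1053 + 0.0198 + 0.0252 + 0.0071 + 0.0044 = 0.3834
R0 < 1, so the population is declining.

declining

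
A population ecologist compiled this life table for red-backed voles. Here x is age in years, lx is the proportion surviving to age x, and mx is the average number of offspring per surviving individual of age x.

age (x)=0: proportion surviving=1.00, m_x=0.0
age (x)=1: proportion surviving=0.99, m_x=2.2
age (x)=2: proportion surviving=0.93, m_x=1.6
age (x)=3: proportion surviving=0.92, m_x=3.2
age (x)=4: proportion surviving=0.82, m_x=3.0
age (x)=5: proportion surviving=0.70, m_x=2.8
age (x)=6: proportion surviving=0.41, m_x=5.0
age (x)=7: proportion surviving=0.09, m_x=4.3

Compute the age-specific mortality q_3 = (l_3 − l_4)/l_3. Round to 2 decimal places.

q_3 = (l_3 − l_4) / l_3 = (0.92 − 0.82) / 0.92
     = 0.1 / 0.92 = 0.108696… → 0.11

0.11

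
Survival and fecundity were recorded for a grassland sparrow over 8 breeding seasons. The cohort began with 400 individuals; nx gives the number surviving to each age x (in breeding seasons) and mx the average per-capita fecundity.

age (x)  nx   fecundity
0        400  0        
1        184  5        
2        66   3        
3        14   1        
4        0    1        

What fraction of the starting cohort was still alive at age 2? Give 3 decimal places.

l_2 = n_2/n_0 = 66/400 = 0.165 → 0.165

0.165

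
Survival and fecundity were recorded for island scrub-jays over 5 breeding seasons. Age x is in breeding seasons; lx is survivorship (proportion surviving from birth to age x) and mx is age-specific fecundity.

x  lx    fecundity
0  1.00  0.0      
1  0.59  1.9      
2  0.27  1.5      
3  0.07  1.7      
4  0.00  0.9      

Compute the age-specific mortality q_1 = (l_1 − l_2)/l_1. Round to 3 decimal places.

q_1 = (l_1 − l_2) / l_1 = (0.59 − 0.27) / 0.59
     = 0.32 / 0.59 = 0.542373… → 0.542

0.542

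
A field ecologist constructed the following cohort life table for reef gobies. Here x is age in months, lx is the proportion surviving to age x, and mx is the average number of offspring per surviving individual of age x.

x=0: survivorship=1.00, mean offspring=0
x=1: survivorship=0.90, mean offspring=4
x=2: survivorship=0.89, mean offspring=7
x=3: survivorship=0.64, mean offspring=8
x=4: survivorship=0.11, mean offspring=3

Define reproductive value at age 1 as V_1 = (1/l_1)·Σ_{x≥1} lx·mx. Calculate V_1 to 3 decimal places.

16.978

lx·mx for x ≥ 1: 3.6, 6.23, 5.12, 0.33 → sum = 15.28
V_1 = 15.28 / l_1 = 15.28 / 0.9 = 16.977778… → 16.978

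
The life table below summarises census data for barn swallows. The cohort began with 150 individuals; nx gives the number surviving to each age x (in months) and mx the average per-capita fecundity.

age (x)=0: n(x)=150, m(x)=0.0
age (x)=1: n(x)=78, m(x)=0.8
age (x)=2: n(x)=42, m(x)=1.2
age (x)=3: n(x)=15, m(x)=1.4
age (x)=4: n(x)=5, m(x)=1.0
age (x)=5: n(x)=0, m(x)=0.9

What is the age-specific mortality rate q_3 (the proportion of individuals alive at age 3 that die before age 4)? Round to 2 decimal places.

0.67

lx = nx/n0 = nx/150: 1, 0.52, 0.28, 0.1, 0.03333…, 0
q_3 = (l_3 − l_4) / l_3 = (0.1 − 0.033333…) / 0.1
     = 0.066667… / 0.1 = 0.666667… → 0.67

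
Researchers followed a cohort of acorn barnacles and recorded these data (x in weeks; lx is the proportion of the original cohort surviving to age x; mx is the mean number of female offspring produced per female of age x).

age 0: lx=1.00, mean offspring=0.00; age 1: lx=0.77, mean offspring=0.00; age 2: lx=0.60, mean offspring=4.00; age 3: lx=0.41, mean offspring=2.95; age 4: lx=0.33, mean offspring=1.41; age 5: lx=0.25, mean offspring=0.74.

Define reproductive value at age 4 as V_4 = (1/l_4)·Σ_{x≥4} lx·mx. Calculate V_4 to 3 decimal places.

lx·mx for x ≥ 4: 0.4653, 0.185 → sum = 0.6503
V_4 = 0.6503 / l_4 = 0.6503 / 0.33 = 1.970606… → 1.971

1.971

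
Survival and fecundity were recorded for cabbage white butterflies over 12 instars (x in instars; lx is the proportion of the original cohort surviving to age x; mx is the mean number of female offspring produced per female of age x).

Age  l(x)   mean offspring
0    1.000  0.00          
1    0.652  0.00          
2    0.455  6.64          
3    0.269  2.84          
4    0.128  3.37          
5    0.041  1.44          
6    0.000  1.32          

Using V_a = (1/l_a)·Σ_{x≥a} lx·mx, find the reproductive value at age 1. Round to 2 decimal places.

lx·mx for x ≥ 1: 0, 3.0212, 0.76396, 0.43136, 0.05904, 0 → sum = 4.27556
V_1 = 4.27556 / l_1 = 4.27556 / 0.652 = 6.557607… → 6.56

6.56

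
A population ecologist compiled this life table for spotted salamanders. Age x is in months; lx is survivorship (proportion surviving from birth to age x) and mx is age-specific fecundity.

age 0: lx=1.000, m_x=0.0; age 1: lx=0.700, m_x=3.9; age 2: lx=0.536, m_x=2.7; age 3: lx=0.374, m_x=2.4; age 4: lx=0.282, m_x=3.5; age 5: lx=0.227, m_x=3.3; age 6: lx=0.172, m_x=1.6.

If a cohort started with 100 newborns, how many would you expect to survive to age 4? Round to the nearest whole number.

28

Expected survivors = N0 · l_4 = 100 × 0.282 = 28.2 → 28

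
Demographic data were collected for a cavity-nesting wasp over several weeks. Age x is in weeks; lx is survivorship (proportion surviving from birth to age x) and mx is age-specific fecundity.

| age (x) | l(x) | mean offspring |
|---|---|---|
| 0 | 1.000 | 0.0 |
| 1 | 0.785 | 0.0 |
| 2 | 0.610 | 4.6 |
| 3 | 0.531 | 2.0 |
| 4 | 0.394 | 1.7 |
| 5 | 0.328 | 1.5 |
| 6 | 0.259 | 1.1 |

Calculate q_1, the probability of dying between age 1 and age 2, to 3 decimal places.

0.223

q_1 = (l_1 − l_2) / l_1 = (0.785 − 0.61) / 0.785
     = 0.175 / 0.785 = 0.22293… → 0.223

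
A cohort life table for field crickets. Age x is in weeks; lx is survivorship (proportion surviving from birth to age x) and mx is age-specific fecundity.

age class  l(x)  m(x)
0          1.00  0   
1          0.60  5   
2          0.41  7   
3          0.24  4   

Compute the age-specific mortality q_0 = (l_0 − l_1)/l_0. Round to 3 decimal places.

0.400

q_0 = (l_0 − l_1) / l_0 = (1 − 0.6) / 1
     = 0.4 / 1 = 0.4 → 0.400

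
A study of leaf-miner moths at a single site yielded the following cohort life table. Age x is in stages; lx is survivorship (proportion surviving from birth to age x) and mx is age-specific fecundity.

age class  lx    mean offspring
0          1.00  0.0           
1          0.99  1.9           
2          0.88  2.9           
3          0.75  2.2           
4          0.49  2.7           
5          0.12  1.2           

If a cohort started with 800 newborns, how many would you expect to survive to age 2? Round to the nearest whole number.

704

Expected survivors = N0 · l_2 = 800 × 0.88 = 704 → 704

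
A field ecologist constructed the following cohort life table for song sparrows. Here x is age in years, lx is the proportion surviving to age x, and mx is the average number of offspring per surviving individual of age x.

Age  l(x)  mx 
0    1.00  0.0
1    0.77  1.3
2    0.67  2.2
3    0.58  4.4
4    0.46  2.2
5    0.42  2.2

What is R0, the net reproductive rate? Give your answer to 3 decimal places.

6.963

lx·mx by age: 0, 1.001, 1.474, 2.552, 1.012, 0.924
R0 = Σ lx·mx = 6.963 → 6.963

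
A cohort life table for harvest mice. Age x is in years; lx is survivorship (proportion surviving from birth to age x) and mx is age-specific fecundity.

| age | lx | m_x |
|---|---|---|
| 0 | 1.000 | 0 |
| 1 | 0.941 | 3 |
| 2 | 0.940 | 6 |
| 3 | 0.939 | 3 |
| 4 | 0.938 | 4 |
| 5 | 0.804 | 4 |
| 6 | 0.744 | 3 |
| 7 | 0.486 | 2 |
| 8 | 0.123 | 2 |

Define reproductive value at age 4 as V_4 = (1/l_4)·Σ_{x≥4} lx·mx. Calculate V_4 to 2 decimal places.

11.11

lx·mx for x ≥ 4: 3.752, 3.216, 2.232, 0.972, 0.246 → sum = 10.418
V_4 = 10.418 / l_4 = 10.418 / 0.938 = 11.10661… → 11.11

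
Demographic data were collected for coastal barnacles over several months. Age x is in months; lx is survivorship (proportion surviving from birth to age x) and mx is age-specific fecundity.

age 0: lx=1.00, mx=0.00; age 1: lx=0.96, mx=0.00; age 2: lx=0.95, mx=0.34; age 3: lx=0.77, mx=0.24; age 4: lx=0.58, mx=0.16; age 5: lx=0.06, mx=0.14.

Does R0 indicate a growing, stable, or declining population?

declining

R0 = Σ lx·mx = 0 + 0 + 0.323 + 0.1848 + 0.0928 + 0.0084 = 0.609
R0 < 1, so the population is declining.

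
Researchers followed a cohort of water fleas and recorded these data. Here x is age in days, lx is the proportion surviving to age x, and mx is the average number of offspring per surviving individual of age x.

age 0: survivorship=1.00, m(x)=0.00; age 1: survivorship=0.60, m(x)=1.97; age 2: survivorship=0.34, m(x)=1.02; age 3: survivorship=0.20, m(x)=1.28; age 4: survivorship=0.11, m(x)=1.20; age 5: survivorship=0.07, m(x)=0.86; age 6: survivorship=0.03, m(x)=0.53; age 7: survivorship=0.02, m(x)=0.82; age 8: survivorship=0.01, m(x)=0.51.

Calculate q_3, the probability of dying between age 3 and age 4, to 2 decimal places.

q_3 = (l_3 − l_4) / l_3 = (0.2 − 0.11) / 0.2
     = 0.09 / 0.2 = 0.45 → 0.45

0.45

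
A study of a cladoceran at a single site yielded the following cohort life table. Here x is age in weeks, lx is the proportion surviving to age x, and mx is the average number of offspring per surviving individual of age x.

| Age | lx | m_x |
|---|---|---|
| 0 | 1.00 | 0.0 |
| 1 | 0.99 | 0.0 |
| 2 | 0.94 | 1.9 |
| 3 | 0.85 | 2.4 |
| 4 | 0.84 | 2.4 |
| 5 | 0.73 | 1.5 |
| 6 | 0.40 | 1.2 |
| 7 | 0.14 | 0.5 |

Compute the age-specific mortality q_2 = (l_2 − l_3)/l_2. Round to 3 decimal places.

q_2 = (l_2 − l_3) / l_2 = (0.94 − 0.85) / 0.94
     = 0.09 / 0.94 = 0.095745… → 0.096

0.096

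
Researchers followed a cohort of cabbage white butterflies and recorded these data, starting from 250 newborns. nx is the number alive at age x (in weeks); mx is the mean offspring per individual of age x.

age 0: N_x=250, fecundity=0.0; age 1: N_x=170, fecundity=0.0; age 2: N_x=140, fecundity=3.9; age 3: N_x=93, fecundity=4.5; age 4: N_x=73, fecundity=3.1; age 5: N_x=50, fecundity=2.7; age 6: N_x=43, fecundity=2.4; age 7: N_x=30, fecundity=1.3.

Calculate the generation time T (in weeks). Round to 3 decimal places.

lx = nx/n0 = nx/250: 1, 0.68, 0.56, 0.372, 0.292, 0.2, 0.172, 0.12
lx·mx: 0, 0, 2.184, 1.674, 0.9052, 0.54, 0.4128, 0.156 → R0 = 5.872
x·lx·mx: 0, 0, 4.368, 5.022, 3.6208, 2.7, 2.4768, 1.092 → Σ = 19.2796
T = 19.2796 / 5.872 = 3.283311… → 3.283

3.283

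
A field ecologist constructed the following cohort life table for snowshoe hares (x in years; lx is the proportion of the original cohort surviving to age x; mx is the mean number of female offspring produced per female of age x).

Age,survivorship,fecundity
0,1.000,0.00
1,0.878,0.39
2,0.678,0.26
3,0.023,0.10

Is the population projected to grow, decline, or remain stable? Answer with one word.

R0 = Σ lx·mx = 0 + 0.34242 + 0.17628 + 0.0023 = 0.521
R0 < 1, so the population is declining.

declining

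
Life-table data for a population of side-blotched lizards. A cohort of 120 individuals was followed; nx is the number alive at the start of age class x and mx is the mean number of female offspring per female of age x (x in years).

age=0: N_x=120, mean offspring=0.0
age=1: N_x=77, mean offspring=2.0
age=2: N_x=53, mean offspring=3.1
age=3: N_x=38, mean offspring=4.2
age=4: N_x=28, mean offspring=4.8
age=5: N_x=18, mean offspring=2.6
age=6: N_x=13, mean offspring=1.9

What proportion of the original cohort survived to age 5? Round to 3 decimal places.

l_5 = n_5/n_0 = 18/120 = 0.15 → 0.150

0.150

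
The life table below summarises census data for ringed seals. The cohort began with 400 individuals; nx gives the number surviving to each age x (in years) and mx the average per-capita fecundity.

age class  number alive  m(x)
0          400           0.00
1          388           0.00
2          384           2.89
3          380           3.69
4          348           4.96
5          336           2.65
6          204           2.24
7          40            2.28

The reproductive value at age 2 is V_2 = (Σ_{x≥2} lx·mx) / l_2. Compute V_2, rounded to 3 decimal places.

14.783

lx = nx/n0 = nx/400: 1, 0.97, 0.96, 0.95, 0.87, 0.84, 0.51, 0.1
lx·mx for x ≥ 2: 2.7744, 3.5055, 4.3152, 2.226, 1.1424, 0.228 → sum = 14.1915
V_2 = 14.1915 / l_2 = 14.1915 / 0.96 = 14.782813… → 14.783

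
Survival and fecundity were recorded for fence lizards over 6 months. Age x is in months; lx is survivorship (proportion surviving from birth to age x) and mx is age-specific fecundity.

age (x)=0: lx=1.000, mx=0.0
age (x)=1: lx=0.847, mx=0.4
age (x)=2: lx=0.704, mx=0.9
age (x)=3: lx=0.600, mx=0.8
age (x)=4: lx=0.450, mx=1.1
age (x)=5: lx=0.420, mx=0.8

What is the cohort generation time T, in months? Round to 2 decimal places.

lx·mx: 0, 0.3388, 0.6336, 0.48, 0.495, 0.336 → R0 = 2.2834
x·lx·mx: 0, 0.3388, 1.2672, 1.44, 1.98, 1.68 → Σ = 6.706
T = 6.706 / 2.2834 = 2.936849… → 2.94

2.94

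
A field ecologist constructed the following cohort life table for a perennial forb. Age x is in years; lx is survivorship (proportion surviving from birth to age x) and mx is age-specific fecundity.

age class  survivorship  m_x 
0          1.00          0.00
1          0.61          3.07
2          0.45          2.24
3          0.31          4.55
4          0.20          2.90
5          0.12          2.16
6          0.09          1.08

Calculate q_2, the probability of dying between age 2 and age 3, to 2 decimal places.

0.31

q_2 = (l_2 − l_3) / l_2 = (0.45 − 0.31) / 0.45
     = 0.14 / 0.45 = 0.311111… → 0.31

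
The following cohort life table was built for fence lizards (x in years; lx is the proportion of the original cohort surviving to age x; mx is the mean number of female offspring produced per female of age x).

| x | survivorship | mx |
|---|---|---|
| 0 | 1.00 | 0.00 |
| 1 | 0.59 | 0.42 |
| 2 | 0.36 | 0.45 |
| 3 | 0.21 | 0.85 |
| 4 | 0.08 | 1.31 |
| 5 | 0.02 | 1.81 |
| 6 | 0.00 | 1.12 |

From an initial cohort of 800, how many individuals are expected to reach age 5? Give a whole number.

Expected survivors = N0 · l_5 = 800 × 0.02 = 16 → 16

16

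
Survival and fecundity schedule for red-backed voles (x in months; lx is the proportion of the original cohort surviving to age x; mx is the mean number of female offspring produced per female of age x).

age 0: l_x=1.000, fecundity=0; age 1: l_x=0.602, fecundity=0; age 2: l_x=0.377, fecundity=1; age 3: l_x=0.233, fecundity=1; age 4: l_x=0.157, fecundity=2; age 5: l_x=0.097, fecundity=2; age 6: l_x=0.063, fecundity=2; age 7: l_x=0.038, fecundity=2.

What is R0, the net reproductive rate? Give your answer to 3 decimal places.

1.320

lx·mx by age: 0, 0, 0.377, 0.233, 0.314, 0.194, 0.126, 0.076
R0 = Σ lx·mx = 1.32 → 1.320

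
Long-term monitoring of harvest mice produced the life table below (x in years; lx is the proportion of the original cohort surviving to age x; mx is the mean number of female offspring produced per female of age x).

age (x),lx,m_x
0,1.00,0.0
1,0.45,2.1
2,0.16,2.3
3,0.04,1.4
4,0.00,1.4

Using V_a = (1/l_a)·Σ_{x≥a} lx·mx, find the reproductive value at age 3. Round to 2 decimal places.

1.40

lx·mx for x ≥ 3: 0.056, 0 → sum = 0.056
V_3 = 0.056 / l_3 = 0.056 / 0.04 = 1.4 → 1.40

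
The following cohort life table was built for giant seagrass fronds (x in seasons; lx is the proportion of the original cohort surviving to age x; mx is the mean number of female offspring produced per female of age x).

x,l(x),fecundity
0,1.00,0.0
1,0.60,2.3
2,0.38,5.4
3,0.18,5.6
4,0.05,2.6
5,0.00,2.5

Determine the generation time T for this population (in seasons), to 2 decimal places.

1.98

lx·mx: 0, 1.38, 2.052, 1.008, 0.13, 0 → R0 = 4.57
x·lx·mx: 0, 1.38, 4.104, 3.024, 0.52, 0 → Σ = 9.028
T = 9.028 / 4.57 = 1.975492… → 1.98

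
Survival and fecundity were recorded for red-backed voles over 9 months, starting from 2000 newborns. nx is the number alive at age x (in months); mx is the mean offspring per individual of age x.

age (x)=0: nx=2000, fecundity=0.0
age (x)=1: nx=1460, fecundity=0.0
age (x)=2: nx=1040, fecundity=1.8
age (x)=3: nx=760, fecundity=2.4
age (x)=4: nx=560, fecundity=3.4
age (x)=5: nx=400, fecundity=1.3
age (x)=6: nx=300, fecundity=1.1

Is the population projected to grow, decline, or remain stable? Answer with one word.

growing

lx = nx/n0 = nx/2000: 1, 0.73, 0.52, 0.38, 0.28, 0.2, 0.15
R0 = Σ lx·mx = 0 + 0 + 0.936 + 0.912 + 0.952 + 0.26 + 0.165 = 3.225
R0 > 1, so the population is growing.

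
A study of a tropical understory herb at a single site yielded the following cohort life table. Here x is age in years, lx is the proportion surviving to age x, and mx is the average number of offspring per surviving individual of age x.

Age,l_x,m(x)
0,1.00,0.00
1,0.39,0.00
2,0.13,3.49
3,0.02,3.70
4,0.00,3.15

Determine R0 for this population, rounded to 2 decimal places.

lx·mx by age: 0, 0, 0.4537, 0.074, 0
R0 = Σ lx·mx = 0.5277 → 0.53

0.53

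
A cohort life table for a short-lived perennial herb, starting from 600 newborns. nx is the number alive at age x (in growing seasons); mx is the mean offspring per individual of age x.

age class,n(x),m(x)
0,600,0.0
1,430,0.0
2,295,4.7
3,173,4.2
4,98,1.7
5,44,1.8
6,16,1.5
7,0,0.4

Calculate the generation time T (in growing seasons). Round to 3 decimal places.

lx = nx/n0 = nx/600: 1, 0.71667…, 0.49167…, 0.28833…, 0.16333…, 0.07333…, 0.02667…, 0
lx·mx: 0, 0, 2.310833…, 1.211…, 0.277667…, 0.132…, 0.04…, 0 → R0 = 3.9715…
x·lx·mx: 0, 0, 4.621667…, 3.633…, 1.110667…, 0.66…, 0.24…, 0 → Σ = 10.265333…
T = 10.265333… / 3.9715… = 2.58475… → 2.585

2.585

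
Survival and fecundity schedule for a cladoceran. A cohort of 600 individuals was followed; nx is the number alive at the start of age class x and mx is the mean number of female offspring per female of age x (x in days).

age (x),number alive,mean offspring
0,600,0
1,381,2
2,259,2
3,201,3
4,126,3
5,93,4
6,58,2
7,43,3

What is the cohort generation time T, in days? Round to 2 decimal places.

lx = nx/n0 = nx/600: 1, 0.635, 0.43167…, 0.335, 0.21, 0.155, 0.09667…, 0.07167…
lx·mx: 0, 1.27, 0.863333…, 1.005, 0.63, 0.62, 0.193333…, 0.215… → R0 = 4.796667…
x·lx·mx: 0, 1.27, 1.726667…, 3.015, 2.52, 3.1, 1.16…, 1.505… → Σ = 14.296667…
T = 14.296667… / 4.796667… = 2.980542… → 2.98

2.98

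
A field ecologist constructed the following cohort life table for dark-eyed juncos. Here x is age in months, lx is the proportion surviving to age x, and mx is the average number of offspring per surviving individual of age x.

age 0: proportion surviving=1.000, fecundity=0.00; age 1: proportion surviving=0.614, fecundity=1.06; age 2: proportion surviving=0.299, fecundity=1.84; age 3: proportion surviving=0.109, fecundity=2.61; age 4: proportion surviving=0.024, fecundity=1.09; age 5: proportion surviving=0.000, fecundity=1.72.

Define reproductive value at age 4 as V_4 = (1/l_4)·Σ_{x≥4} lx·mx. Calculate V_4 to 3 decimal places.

1.090

lx·mx for x ≥ 4: 0.02616, 0 → sum = 0.02616
V_4 = 0.02616 / l_4 = 0.02616 / 0.024 = 1.09 → 1.090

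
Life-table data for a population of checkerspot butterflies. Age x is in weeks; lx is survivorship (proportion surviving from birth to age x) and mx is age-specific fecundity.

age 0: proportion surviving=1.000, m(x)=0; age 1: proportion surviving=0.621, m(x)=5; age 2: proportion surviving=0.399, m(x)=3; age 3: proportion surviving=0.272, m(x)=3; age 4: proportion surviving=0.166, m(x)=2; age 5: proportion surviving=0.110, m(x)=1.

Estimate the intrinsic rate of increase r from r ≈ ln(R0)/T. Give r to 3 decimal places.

R0 = Σ lx·mx = 0 + 3.105 + 1.197 + 0.816 + 0.332 + 0.11 = 5.56
Σ x·lx·mx = 9.825; T = 9.825/5.56 = 1.76709…
r ≈ ln(R0)/T = ln(5.56)/1.76709… = 0.97086… → 0.971

0.971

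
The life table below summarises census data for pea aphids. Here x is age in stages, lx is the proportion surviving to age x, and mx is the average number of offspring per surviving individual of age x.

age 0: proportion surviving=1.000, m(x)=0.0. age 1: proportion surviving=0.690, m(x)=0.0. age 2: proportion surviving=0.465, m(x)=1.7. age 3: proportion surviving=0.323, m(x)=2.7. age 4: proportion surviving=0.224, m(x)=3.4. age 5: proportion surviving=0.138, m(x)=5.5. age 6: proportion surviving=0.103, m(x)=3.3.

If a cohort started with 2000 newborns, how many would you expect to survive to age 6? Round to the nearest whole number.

Expected survivors = N0 · l_6 = 2000 × 0.103 = 206 → 206

206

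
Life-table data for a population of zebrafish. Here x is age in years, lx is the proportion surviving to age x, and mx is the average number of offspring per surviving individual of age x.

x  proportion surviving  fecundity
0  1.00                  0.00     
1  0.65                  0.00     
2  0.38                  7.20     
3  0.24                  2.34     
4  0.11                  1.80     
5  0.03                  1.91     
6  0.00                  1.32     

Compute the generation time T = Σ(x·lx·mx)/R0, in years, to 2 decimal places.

2.32

lx·mx: 0, 0, 2.736, 0.5616, 0.198, 0.0573, 0 → R0 = 3.5529
x·lx·mx: 0, 0, 5.472, 1.6848, 0.792, 0.2865, 0 → Σ = 8.2353
T = 8.2353 / 3.5529 = 2.317909… → 2.32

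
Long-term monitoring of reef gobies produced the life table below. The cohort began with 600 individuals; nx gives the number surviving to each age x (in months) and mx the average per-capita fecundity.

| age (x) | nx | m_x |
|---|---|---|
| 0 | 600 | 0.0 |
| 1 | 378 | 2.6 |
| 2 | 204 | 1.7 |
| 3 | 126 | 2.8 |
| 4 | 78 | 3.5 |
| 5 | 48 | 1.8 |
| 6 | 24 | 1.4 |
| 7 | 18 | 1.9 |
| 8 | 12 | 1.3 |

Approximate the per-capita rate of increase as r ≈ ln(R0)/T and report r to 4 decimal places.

0.5571

lx = nx/n0 = nx/600: 1, 0.63, 0.34, 0.21, 0.13, 0.08, 0.04, 0.03, 0.02
R0 = Σ lx·mx = 0 + 1.638 + 0.578 + 0.588 + 0.455 + 0.144 + 0.056 + 0.057 + 0.026 = 3.542
Σ x·lx·mx = 8.041; T = 8.041/3.542 = 2.27019…
r ≈ ln(R0)/T = ln(3.542)/2.27019… = 0.557087… → 0.5571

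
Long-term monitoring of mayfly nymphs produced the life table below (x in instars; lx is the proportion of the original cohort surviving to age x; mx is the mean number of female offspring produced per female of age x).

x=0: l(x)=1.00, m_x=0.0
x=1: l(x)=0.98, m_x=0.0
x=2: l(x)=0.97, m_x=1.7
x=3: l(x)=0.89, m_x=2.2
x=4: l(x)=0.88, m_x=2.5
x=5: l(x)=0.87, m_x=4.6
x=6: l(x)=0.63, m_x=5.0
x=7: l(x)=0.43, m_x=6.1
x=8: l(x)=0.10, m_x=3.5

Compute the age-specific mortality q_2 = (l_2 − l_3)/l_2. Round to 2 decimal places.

0.08

q_2 = (l_2 − l_3) / l_2 = (0.97 − 0.89) / 0.97
     = 0.08 / 0.97 = 0.082474… → 0.08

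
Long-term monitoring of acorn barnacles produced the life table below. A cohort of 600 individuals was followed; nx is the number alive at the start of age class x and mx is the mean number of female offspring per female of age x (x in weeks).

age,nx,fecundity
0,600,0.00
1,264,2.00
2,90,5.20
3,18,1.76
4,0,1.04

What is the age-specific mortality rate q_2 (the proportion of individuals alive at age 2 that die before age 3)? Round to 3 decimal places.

0.800

lx = nx/n0 = nx/600: 1, 0.44, 0.15, 0.03, 0
q_2 = (l_2 − l_3) / l_2 = (0.15 − 0.03) / 0.15
     = 0.12 / 0.15 = 0.8 → 0.800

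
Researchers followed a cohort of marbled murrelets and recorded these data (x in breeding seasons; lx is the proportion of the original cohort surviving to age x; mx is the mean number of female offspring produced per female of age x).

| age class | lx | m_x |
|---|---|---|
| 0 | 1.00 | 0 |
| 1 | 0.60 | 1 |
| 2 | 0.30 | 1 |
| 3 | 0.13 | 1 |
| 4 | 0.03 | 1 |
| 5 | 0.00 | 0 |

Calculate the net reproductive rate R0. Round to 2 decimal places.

lx·mx by age: 0, 0.6, 0.3, 0.13, 0.03, 0
R0 = Σ lx·mx = 1.06 → 1.06

1.06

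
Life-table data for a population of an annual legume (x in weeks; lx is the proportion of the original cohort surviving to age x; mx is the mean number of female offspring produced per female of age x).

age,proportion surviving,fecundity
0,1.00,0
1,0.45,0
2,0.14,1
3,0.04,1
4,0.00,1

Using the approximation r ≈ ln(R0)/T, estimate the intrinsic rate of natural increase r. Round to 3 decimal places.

R0 = Σ lx·mx = 0 + 0 + 0.14 + 0.04 + 0 = 0.18
Σ x·lx·mx = 0.4; T = 0.4/0.18 = 2.22222…
r ≈ ln(R0)/T = ln(0.18)/2.22222… = -0.77166… → -0.772

-0.772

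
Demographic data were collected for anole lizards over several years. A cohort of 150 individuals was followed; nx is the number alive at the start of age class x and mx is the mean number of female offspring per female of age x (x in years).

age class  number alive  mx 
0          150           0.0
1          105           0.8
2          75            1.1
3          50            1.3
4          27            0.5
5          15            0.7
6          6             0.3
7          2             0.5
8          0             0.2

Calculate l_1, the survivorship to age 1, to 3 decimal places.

0.700

l_1 = n_1/n_0 = 105/150 = 0.7 → 0.700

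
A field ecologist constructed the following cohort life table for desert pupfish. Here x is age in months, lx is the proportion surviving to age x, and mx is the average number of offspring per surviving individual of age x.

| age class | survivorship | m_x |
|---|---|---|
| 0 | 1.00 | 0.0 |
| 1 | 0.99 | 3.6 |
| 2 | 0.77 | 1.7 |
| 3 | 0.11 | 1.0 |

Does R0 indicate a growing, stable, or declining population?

R0 = Σ lx·mx = 0 + 3.564 + 1.309 + 0.11 = 4.983
R0 > 1, so the population is growing.

growing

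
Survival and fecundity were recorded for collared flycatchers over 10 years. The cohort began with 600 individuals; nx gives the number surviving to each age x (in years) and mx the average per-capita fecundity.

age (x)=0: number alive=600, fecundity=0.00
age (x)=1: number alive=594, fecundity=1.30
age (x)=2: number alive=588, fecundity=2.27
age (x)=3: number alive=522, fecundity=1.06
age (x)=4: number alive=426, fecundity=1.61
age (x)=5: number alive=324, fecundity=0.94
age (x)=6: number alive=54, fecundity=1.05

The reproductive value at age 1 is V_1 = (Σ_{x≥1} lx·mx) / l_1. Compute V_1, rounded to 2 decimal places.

lx = nx/n0 = nx/600: 1, 0.99, 0.98, 0.87, 0.71, 0.54, 0.09
lx·mx for x ≥ 1: 1.287, 2.2246, 0.9222, 1.1431, 0.5076, 0.0945 → sum = 6.179
V_1 = 6.179 / l_1 = 6.179 / 0.99 = 6.241414… → 6.24

6.24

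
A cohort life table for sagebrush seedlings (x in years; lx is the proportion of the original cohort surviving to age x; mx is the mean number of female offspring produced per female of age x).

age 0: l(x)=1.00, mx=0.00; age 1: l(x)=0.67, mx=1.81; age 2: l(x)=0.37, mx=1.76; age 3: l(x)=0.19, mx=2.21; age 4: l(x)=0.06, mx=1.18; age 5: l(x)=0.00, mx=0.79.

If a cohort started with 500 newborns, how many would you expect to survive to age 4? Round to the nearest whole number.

30

Expected survivors = N0 · l_4 = 500 × 0.06 = 30 → 30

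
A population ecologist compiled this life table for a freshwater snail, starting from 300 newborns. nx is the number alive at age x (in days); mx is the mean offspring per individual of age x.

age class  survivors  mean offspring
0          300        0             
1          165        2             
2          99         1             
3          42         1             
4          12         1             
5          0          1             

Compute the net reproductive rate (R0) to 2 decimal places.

lx = nx/n0 = nx/300: 1, 0.55, 0.33, 0.14, 0.04, 0
lx·mx by age: 0, 1.1, 0.33, 0.14, 0.04, 0
R0 = Σ lx·mx = 1.61 → 1.61

1.61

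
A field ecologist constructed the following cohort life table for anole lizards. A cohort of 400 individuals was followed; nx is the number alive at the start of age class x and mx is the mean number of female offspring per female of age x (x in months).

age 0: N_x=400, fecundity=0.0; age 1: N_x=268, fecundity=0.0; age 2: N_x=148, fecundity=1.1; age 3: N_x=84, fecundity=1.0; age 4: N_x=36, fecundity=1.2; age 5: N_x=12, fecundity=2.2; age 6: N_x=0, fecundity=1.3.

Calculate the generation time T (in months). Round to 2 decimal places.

lx = nx/n0 = nx/400: 1, 0.67, 0.37, 0.21, 0.09, 0.03, 0
lx·mx: 0, 0, 0.407, 0.21, 0.108, 0.066, 0 → R0 = 0.791
x·lx·mx: 0, 0, 0.814, 0.63, 0.432, 0.33, 0 → Σ = 2.206
T = 2.206 / 0.791 = 2.788875… → 2.79

2.79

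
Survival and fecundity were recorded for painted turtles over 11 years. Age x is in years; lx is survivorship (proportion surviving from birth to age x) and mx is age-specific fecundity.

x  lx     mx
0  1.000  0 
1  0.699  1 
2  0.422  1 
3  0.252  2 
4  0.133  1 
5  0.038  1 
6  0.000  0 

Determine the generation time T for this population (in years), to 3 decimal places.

2.103

lx·mx: 0, 0.699, 0.422, 0.504, 0.133, 0.038, 0 → R0 = 1.796
x·lx·mx: 0, 0.699, 0.844, 1.512, 0.532, 0.19, 0 → Σ = 3.777
T = 3.777 / 1.796 = 2.103007… → 2.103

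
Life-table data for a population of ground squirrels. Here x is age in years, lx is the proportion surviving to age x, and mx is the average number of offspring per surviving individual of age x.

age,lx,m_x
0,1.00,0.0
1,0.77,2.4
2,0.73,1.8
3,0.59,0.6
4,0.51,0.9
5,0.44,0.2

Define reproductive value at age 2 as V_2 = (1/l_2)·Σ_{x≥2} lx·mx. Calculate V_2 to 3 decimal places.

3.034

lx·mx for x ≥ 2: 1.314, 0.354, 0.459, 0.088 → sum = 2.215
V_2 = 2.215 / l_2 = 2.215 / 0.73 = 3.034247… → 3.034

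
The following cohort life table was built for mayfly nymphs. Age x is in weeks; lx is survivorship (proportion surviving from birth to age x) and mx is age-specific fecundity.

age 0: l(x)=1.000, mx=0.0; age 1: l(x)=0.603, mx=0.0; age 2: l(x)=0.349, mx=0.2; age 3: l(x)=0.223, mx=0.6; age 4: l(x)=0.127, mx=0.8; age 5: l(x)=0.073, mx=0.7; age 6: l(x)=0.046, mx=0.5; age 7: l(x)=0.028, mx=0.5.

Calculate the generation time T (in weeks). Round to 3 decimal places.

3.659

lx·mx: 0, 0, 0.0698, 0.1338, 0.1016, 0.0511, 0.023, 0.014 → R0 = 0.3933
x·lx·mx: 0, 0, 0.1396, 0.4014, 0.4064, 0.2555, 0.138, 0.098 → Σ = 1.4389
T = 1.4389 / 0.3933 = 3.65853… → 3.659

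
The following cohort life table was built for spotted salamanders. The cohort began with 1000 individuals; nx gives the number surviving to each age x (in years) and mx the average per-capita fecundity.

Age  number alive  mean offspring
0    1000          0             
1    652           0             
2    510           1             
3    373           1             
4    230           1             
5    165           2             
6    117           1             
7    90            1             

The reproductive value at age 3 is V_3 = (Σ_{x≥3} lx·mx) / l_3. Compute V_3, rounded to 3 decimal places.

3.056

lx = nx/n0 = nx/1000: 1, 0.652, 0.51, 0.373, 0.23, 0.165, 0.117, 0.09
lx·mx for x ≥ 3: 0.373, 0.23, 0.33, 0.117, 0.09 → sum = 1.14
V_3 = 1.14 / l_3 = 1.14 / 0.373 = 3.0563… → 3.056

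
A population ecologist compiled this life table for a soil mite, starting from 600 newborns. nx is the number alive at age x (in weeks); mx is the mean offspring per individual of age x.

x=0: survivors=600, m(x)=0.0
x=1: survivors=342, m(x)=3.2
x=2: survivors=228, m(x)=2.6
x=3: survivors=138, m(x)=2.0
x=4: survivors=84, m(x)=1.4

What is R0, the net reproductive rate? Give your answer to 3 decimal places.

3.468

lx = nx/n0 = nx/600: 1, 0.57, 0.38, 0.23, 0.14
lx·mx by age: 0, 1.824, 0.988, 0.46, 0.196
R0 = Σ lx·mx = 3.468 → 3.468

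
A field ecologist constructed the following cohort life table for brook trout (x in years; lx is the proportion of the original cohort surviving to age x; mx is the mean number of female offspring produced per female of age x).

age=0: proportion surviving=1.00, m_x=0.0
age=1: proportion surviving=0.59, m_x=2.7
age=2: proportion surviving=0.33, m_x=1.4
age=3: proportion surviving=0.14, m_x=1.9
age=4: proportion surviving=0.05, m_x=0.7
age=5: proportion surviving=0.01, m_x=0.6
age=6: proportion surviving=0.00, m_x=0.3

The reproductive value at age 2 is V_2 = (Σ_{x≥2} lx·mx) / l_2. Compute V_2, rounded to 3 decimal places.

2.330

lx·mx for x ≥ 2: 0.462, 0.266, 0.035, 0.006, 0 → sum = 0.769
V_2 = 0.769 / l_2 = 0.769 / 0.33 = 2.330303… → 2.330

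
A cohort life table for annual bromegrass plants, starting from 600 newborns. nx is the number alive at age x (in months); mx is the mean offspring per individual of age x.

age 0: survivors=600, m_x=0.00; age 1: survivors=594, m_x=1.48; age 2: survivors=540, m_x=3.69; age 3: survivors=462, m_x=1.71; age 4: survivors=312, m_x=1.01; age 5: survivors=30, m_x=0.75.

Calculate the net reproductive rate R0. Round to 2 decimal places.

6.67

lx = nx/n0 = nx/600: 1, 0.99, 0.9, 0.77, 0.52, 0.05
lx·mx by age: 0, 1.4652, 3.321, 1.3167, 0.5252, 0.0375
R0 = Σ lx·mx = 6.6656 → 6.67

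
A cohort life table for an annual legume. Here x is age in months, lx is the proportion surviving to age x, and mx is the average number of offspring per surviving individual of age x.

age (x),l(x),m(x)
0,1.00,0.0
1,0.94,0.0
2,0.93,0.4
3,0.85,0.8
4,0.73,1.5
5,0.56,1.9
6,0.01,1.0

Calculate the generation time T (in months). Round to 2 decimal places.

lx·mx: 0, 0, 0.372, 0.68, 1.095, 1.064, 0.01 → R0 = 3.221
x·lx·mx: 0, 0, 0.744, 2.04, 4.38, 5.32, 0.06 → Σ = 12.544
T = 12.544 / 3.221 = 3.894443… → 3.89

3.89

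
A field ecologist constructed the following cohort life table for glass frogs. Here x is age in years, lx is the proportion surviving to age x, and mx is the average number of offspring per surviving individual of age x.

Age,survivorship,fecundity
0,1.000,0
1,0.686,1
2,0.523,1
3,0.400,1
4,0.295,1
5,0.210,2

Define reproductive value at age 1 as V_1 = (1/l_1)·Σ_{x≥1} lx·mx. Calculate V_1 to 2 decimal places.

lx·mx for x ≥ 1: 0.686, 0.523, 0.4, 0.295, 0.42 → sum = 2.324
V_1 = 2.324 / l_1 = 2.324 / 0.686 = 3.387755… → 3.39

3.39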